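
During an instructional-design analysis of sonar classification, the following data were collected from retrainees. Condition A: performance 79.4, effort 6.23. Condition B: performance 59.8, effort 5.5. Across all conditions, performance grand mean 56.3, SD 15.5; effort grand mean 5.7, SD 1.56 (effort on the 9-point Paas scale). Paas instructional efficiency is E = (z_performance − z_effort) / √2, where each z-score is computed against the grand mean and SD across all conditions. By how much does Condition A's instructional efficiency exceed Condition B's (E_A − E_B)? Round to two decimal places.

0.56

Condition A: z_P = (79.4 − 56.3)/15.5 = 1.4903; z_E = (6.23 − 5.7)/1.56 = 0.3397; E_A = (1.4903 − 0.3397)/√2 = 0.8136.
Condition B: z_P = (59.8 − 56.3)/15.5 = 0.2258; z_E = (5.5 − 5.7)/1.56 = -0.1282; E_B = (0.2258 − (-0.1282))/√2 = 0.2503.
E_A − E_B = 0.8136 − 0.2503 = 0.5633 ≈ 0.56.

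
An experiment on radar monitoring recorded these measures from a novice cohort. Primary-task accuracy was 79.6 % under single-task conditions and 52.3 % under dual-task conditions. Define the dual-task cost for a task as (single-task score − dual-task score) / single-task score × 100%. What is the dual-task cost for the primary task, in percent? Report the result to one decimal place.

Cost = (79.6 − 52.3) / 79.6 × 100%
     = 27.3000 / 79.6 × 100% = 34.2965%.
≈ 34.3%.

34.3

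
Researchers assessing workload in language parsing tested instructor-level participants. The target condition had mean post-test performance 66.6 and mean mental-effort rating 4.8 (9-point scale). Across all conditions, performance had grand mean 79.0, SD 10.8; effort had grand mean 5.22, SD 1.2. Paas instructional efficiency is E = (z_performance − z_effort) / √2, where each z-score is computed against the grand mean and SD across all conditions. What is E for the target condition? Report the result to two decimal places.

-0.56

z_performance = (66.6 − 79.0) / 10.8 = -12.4000 / 10.8 = -1.1481.
z_effort = (4.8 − 5.22) / 1.2 = -0.4200 / 1.2 = -0.3500.
z_P − z_E = -1.1481 − (-0.3500) = -0.7981.
E = -0.7981 / √2 = -0.7981 / 1.41421 = -0.5643 ≈ -0.56.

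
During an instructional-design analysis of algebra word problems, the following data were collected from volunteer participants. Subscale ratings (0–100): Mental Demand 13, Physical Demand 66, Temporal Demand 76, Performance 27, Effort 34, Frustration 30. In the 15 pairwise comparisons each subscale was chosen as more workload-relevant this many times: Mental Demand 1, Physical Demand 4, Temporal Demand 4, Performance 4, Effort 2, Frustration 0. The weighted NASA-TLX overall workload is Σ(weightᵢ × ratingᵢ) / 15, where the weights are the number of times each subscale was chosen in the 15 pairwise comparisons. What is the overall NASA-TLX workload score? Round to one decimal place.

The tallies are the weights (they sum to 15).
Weighted sum = 1·13 + 4·66 + 4·76 + 4·27 + 2·34 + 0·30
            = 13 + 264 + 304 + 108 + 68 + 0 = 757.
Overall workload = 757 / 15 = 50.4667 ≈ 50.5.

50.5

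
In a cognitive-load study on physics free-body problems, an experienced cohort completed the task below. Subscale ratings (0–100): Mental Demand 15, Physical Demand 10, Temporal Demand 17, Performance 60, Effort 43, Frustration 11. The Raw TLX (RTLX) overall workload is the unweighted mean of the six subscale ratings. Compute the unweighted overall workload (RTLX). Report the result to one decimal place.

26.0

Sum of ratings = 15 + 10 + 17 + 60 + 43 + 11 = 156.
RTLX = 156 / 6 = 26.0000 ≈ 26.0.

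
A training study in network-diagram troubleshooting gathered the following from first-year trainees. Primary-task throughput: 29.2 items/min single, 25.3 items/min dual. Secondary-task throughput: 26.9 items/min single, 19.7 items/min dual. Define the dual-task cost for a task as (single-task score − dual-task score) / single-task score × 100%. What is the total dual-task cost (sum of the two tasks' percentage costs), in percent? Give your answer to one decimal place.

40.1

Primary cost = (29.2 − 25.3) / 29.2 × 100% = 13.3562%.
Secondary cost = (26.9 − 19.7) / 26.9 × 100% = 26.7658%.
Total = 13.3562% + 26.7658% = 40.1220% ≈ 40.1%.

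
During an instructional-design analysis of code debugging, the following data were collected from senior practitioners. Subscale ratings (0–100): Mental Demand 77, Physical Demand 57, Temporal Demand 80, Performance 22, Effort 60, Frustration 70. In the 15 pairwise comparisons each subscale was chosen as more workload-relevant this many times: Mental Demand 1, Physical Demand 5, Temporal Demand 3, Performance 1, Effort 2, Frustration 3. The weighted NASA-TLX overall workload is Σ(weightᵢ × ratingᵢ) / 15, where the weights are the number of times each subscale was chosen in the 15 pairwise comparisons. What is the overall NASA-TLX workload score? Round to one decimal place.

The tallies are the weights (they sum to 15).
Weighted sum = 1·77 + 5·57 + 3·80 + 1·22 + 2·60 + 3·70
            = 77 + 285 + 240 + 22 + 120 + 210 = 954.
Overall workload = 954 / 15 = 63.6000 ≈ 63.6.

63.6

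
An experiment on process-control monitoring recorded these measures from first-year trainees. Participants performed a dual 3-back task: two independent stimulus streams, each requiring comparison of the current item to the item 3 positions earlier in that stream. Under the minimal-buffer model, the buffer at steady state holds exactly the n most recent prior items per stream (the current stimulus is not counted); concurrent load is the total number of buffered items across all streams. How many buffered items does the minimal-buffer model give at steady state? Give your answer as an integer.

Each stream's buffer holds its 3 most recent prior items.
Two independent streams: 2 × 3 = 6 buffered items at steady state.

6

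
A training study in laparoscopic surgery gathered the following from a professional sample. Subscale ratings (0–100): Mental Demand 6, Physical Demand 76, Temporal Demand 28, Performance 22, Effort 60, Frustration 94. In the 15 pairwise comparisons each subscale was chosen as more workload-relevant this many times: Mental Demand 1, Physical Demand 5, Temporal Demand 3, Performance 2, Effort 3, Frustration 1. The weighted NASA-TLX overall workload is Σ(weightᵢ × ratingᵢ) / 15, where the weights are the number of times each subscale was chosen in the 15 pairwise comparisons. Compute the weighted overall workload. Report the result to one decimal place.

The tallies are the weights (they sum to 15).
Weighted sum = 1·6 + 5·76 + 3·28 + 2·22 + 3·60 + 1·94
            = 6 + 380 + 84 + 44 + 180 + 94 = 788.
Overall workload = 788 / 15 = 52.5333 ≈ 52.5.

52.5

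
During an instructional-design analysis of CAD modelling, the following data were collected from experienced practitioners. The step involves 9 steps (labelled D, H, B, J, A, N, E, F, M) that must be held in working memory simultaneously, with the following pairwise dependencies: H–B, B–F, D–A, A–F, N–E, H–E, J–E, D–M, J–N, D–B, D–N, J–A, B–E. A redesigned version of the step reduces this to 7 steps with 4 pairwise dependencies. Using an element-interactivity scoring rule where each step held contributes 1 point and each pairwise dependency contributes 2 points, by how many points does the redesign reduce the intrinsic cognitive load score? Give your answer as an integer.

Original: 9 × 1 + 13 × 2 = 9 + 26 = 35.
Redesigned: 7 × 1 + 4 × 2 = 7 + 8 = 15.
Reduction = 35 − 15 = 20.

20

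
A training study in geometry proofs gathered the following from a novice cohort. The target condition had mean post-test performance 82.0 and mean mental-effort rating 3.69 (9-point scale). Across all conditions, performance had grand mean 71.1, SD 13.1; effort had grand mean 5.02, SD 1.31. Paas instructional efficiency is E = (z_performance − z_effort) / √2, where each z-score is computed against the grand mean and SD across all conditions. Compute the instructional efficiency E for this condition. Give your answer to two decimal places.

z_performance = (82.0 − 71.1) / 13.1 = 10.9000 / 13.1 = 0.8321.
z_effort = (3.69 − 5.02) / 1.31 = -1.3300 / 1.31 = -1.0153.
z_P − z_E = 0.8321 − (-1.0153) = 1.8474.
E = 1.8474 / √2 = 1.8474 / 1.41421 = 1.3063 ≈ 1.31.

1.31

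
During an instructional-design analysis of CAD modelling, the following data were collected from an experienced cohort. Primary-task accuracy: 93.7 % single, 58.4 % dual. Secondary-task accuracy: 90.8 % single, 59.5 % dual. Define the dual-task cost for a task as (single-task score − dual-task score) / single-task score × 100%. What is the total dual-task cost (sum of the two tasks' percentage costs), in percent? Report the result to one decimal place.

Primary cost = (93.7 − 58.4) / 93.7 × 100% = 37.6734%.
Secondary cost = (90.8 − 59.5) / 90.8 × 100% = 34.4714%.
Total = 37.6734% + 34.4714% = 72.1448% ≈ 72.1%.

72.1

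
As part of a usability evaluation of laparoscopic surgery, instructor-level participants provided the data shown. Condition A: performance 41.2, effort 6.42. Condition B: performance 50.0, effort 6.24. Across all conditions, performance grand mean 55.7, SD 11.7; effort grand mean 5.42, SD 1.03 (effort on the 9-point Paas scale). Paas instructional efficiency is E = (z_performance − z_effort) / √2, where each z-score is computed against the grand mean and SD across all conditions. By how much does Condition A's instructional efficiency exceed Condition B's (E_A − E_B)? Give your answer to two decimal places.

Condition A: z_P = (41.2 − 55.7)/11.7 = -1.2393; z_E = (6.42 − 5.42)/1.03 = 0.9709; E_A = (-1.2393 − 0.9709)/√2 = -1.5628.
Condition B: z_P = (50.0 − 55.7)/11.7 = -0.4872; z_E = (6.24 − 5.42)/1.03 = 0.7961; E_B = (-0.4872 − 0.7961)/√2 = -0.9074.
E_A − E_B = -1.5628 − (-0.9074) = -0.6554 ≈ -0.66.

-0.66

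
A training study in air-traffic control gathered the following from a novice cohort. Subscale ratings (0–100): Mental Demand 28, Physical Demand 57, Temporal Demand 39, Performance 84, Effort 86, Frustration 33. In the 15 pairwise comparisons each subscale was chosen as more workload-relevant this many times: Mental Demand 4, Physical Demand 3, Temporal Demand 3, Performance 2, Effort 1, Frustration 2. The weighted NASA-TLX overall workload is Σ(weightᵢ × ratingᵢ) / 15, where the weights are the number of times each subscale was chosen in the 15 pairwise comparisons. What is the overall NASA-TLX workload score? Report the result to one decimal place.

48.0

The tallies are the weights (they sum to 15).
Weighted sum = 4·28 + 3·57 + 3·39 + 2·84 + 1·86 + 2·33
            = 112 + 171 + 117 + 168 + 86 + 66 = 720.
Overall workload = 720 / 15 = 48.0000 ≈ 48.0.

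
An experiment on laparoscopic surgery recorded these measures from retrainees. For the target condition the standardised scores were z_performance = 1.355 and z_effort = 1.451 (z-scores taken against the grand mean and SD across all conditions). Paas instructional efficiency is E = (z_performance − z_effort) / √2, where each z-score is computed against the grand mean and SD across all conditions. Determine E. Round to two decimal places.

z_P − z_E = 1.355 − 1.451 = -0.0960.
E = -0.0960 / √2 = -0.0960 / 1.41421 = -0.0679 ≈ -0.07.

-0.07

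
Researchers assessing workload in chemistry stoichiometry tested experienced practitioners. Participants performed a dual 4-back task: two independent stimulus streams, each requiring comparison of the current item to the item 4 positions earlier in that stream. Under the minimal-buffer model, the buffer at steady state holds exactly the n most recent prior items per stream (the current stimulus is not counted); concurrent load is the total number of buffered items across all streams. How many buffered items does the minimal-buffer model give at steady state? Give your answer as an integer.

Each stream's buffer holds its 4 most recent prior items.
Two independent streams: 2 × 4 = 8 buffered items at steady state.

8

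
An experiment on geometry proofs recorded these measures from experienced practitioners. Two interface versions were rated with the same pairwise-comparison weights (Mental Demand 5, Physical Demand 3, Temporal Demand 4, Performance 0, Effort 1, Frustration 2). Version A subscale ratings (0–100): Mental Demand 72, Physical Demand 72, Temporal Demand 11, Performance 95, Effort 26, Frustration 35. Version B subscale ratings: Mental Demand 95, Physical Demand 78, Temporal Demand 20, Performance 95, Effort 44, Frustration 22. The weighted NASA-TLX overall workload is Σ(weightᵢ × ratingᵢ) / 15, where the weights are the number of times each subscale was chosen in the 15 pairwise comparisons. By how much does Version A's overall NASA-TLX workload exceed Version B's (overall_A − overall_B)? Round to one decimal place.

-10.7

Version A weighted sum = 5·72 + 3·72 + 4·11 + 0·95 + 1·26 + 2·35 = 360 + 216 + 44 + 0 + 26 + 70 = 716; overall_A = 716/15 = 47.7333.
Version B weighted sum = 5·95 + 3·78 + 4·20 + 0·95 + 1·44 + 2·22 = 475 + 234 + 80 + 0 + 44 + 44 = 877; overall_B = 877/15 = 58.4667.
Difference = 47.7333 − 58.4667 = -10.7334 ≈ -10.7.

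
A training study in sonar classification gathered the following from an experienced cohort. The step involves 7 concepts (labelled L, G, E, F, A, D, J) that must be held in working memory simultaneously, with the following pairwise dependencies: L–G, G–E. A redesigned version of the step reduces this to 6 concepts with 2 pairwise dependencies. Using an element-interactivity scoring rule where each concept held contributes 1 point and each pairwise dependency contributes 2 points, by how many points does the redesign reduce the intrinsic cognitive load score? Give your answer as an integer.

Original: 7 × 1 + 2 × 2 = 7 + 4 = 11.
Redesigned: 6 × 1 + 2 × 2 = 6 + 4 = 10.
Reduction = 11 − 10 = 1.

1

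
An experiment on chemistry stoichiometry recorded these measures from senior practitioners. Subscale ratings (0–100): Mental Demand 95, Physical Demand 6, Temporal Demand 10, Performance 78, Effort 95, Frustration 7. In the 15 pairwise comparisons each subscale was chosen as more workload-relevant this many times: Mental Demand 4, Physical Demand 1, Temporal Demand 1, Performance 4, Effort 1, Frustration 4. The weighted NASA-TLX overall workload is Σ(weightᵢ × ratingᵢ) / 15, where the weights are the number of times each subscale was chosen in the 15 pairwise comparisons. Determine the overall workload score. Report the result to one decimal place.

55.4

The tallies are the weights (they sum to 15).
Weighted sum = 4·95 + 1·6 + 1·10 + 4·78 + 1·95 + 4·7
            = 380 + 6 + 10 + 312 + 95 + 28 = 831.
Overall workload = 831 / 15 = 55.4000 ≈ 55.4.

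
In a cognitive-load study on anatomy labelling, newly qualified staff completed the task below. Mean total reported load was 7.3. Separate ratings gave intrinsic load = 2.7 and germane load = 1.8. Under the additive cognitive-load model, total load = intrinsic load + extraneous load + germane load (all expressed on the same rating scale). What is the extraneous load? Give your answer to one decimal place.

2.8

extraneous load = total − intrinsic − germane
             = 7.3 − 2.7 − 1.8 = 2.8.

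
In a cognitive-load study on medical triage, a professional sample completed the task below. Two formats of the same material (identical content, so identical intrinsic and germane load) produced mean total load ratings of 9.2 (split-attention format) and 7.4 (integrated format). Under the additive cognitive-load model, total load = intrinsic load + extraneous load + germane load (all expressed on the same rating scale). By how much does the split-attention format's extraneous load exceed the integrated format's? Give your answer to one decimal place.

Intrinsic and germane load are equal across formats, so the difference in total load equals the difference in extraneous load.
Extraneous-load difference = 9.2 − 7.4 = 1.8.

1.8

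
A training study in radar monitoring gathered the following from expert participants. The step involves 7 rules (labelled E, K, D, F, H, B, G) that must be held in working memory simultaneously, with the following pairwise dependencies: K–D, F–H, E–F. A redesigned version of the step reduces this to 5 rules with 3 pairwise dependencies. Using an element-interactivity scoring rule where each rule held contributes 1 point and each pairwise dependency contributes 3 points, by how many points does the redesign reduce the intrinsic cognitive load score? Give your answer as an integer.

Original: 7 × 1 + 3 × 3 = 7 + 9 = 16.
Redesigned: 5 × 1 + 3 × 3 = 5 + 9 = 14.
Reduction = 16 − 14 = 2.

2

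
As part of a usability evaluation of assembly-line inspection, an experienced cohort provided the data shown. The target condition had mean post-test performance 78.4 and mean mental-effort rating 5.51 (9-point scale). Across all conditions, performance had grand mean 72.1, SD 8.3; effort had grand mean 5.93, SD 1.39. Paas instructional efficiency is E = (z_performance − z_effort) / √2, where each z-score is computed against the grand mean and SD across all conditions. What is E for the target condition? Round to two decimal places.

0.75

z_performance = (78.4 − 72.1) / 8.3 = 6.3000 / 8.3 = 0.7590.
z_effort = (5.51 − 5.93) / 1.39 = -0.4200 / 1.39 = -0.3022.
z_P − z_E = 0.7590 − (-0.3022) = 1.0612.
E = 1.0612 / √2 = 1.0612 / 1.41421 = 0.7504 ≈ 0.75.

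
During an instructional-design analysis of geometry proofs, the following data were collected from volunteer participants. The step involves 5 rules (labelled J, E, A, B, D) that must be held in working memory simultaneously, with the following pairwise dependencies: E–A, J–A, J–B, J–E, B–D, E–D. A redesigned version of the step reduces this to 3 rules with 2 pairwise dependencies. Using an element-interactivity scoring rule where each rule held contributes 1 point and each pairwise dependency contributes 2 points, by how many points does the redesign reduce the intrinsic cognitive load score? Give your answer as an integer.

10

Original: 5 × 1 + 6 × 2 = 5 + 12 = 17.
Redesigned: 3 × 1 + 2 × 2 = 3 + 4 = 7.
Reduction = 17 − 7 = 10.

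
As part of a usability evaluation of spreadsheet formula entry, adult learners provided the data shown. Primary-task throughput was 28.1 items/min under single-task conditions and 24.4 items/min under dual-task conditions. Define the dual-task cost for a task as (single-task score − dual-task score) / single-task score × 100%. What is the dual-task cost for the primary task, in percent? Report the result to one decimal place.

13.2

Cost = (28.1 − 24.4) / 28.1 × 100%
     = 3.7000 / 28.1 × 100% = 13.1673%.
≈ 13.2%.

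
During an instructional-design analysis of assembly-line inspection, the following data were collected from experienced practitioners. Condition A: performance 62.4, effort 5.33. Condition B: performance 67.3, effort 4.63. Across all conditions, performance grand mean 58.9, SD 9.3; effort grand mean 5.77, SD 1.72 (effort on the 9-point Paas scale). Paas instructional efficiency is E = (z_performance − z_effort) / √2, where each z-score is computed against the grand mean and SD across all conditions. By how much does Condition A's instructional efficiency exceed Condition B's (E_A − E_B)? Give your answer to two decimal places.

-0.66

Condition A: z_P = (62.4 − 58.9)/9.3 = 0.3763; z_E = (5.33 − 5.77)/1.72 = -0.2558; E_A = (0.3763 − (-0.2558))/√2 = 0.4470.
Condition B: z_P = (67.3 − 58.9)/9.3 = 0.9032; z_E = (4.63 − 5.77)/1.72 = -0.6628; E_B = (0.9032 − (-0.6628))/√2 = 1.1073.
E_A − E_B = 0.4470 − 1.1073 = -0.6603 ≈ -0.66.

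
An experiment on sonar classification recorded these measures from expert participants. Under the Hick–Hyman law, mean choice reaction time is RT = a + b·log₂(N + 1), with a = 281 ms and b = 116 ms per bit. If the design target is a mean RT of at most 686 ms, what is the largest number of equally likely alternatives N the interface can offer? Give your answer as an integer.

Set 281 + 116·log₂(N + 1) ≤ 686.
log₂(N + 1) ≤ (686 − 281) / 116 = 3.4914.
N + 1 ≤ 2^3.4914 = 11.2465.
N ≤ 10.2465, so the largest integer N is 10.

10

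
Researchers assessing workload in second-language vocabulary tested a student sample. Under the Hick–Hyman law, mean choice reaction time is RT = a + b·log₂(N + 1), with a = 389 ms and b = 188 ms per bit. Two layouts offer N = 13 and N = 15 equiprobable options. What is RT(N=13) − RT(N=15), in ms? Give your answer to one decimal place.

-36.2

RT(13) = 389 + 188·log₂(14) = 389 + 188·3.8074 = 1104.7912 ms.
RT(15) = 389 + 188·log₂(16) = 389 + 188·4.0000 = 1141.0000 ms.
Difference = 1104.7912 − 1141.0000 = -36.2088 ≈ -36.2 ms.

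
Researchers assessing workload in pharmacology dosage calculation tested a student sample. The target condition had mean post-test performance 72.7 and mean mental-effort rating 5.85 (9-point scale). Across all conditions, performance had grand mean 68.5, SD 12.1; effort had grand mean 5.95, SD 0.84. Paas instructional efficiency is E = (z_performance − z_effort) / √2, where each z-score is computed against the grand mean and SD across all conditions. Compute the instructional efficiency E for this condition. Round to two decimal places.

0.33

z_performance = (72.7 − 68.5) / 12.1 = 4.2000 / 12.1 = 0.3471.
z_effort = (5.85 − 5.95) / 0.84 = -0.1000 / 0.84 = -0.1190.
z_P − z_E = 0.3471 − (-0.1190) = 0.4661.
E = 0.4661 / √2 = 0.4661 / 1.41421 = 0.3296 ≈ 0.33.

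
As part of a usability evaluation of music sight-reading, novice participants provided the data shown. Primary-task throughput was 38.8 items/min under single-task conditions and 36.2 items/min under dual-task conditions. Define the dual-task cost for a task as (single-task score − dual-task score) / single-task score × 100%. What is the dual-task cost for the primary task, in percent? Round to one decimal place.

Cost = (38.8 − 36.2) / 38.8 × 100%
     = 2.6000 / 38.8 × 100% = 6.7010%.
≈ 6.7%.

6.7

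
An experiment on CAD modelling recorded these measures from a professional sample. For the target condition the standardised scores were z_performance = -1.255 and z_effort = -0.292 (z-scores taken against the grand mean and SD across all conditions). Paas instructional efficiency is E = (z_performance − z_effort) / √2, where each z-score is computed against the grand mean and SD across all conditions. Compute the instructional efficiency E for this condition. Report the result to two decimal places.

-0.68

z_P − z_E = -1.255 − (-0.292) = -0.9630.
E = -0.9630 / √2 = -0.9630 / 1.41421 = -0.6809 ≈ -0.68.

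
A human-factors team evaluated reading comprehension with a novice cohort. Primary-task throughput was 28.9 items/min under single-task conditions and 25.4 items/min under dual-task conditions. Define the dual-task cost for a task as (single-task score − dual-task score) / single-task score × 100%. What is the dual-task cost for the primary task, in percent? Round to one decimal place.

12.1

Cost = (28.9 − 25.4) / 28.9 × 100%
     = 3.5000 / 28.9 × 100% = 12.1107%.
≈ 12.1%.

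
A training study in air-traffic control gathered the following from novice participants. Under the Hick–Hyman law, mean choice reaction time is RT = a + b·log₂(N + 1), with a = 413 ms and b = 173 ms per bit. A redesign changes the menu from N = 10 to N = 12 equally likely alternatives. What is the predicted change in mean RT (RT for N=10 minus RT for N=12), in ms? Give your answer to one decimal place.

RT(10) = 413 + 173·log₂(11) = 413 + 173·3.4594 = 1011.4762 ms.
RT(12) = 413 + 173·log₂(13) = 413 + 173·3.7004 = 1053.1692 ms.
Difference = 1011.4762 − 1053.1692 = -41.6930 ≈ -41.7 ms.

-41.7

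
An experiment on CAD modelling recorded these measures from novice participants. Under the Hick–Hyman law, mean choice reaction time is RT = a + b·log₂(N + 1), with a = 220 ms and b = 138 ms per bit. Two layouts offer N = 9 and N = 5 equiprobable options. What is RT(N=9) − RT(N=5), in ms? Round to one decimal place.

101.7

RT(9) = 220 + 138·log₂(10) = 220 + 138·3.3219 = 678.4222 ms.
RT(5) = 220 + 138·log₂(6) = 220 + 138·2.5850 = 576.7300 ms.
Difference = 678.4222 − 576.7300 = 101.6922 ≈ 101.7 ms.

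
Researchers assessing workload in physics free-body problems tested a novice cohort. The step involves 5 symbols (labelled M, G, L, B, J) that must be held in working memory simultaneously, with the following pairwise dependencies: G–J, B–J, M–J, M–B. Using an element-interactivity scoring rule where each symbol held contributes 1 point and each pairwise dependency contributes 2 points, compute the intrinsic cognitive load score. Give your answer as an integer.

Count of symbols held simultaneously: 5.
Count of pairwise dependencies listed: 4.
Element contribution: 5 × 1 = 5.
Interaction contribution: 4 × 2 = 8.
Intrinsic load = 5 + 8 = 13.

13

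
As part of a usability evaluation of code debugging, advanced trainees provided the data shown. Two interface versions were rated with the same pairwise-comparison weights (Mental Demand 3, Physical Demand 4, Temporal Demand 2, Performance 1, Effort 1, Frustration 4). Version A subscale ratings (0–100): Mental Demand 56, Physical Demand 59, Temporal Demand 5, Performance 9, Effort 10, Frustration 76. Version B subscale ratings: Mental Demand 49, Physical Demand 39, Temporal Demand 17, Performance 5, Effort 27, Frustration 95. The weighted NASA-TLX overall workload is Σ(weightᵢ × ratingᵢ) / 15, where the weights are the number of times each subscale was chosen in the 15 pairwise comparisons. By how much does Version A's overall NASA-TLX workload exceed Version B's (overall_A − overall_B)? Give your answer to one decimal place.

-0.8

Version A weighted sum = 3·56 + 4·59 + 2·5 + 1·9 + 1·10 + 4·76 = 168 + 236 + 10 + 9 + 10 + 304 = 737; overall_A = 737/15 = 49.1333.
Version B weighted sum = 3·49 + 4·39 + 2·17 + 1·5 + 1·27 + 4·95 = 147 + 156 + 34 + 5 + 27 + 380 = 749; overall_B = 749/15 = 49.9333.
Difference = 49.1333 − 49.9333 = -0.8000 ≈ -0.8.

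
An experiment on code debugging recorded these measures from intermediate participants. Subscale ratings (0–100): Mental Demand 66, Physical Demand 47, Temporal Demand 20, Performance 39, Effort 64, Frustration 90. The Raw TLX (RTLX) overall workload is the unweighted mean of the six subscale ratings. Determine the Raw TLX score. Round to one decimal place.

54.3

Sum of ratings = 66 + 47 + 20 + 39 + 64 + 90 = 326.
RTLX = 326 / 6 = 54.3333 ≈ 54.3.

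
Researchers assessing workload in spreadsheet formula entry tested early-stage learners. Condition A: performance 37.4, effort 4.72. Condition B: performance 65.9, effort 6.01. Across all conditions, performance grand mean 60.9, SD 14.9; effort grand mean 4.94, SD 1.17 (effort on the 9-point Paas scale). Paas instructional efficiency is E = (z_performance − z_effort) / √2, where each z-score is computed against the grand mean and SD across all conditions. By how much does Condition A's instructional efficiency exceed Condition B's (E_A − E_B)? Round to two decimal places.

Condition A: z_P = (37.4 − 60.9)/14.9 = -1.5772; z_E = (4.72 − 4.94)/1.17 = -0.1880; E_A = (-1.5772 − (-0.1880))/√2 = -0.9823.
Condition B: z_P = (65.9 − 60.9)/14.9 = 0.3356; z_E = (6.01 − 4.94)/1.17 = 0.9145; E_B = (0.3356 − 0.9145)/√2 = -0.4093.
E_A − E_B = -0.9823 − (-0.4093) = -0.5730 ≈ -0.57.

-0.57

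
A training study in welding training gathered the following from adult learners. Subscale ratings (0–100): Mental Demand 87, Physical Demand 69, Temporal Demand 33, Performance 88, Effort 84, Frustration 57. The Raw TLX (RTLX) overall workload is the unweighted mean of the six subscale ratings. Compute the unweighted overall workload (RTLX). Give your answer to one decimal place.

69.7

Sum of ratings = 87 + 69 + 33 + 88 + 84 + 57 = 418.
RTLX = 418 / 6 = 69.6667 ≈ 69.7.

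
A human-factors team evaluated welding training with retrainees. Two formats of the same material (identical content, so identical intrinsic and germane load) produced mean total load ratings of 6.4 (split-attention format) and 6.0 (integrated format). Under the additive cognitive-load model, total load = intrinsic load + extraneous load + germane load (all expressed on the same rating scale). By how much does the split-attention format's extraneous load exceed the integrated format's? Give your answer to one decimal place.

Intrinsic and germane load are equal across formats, so the difference in total load equals the difference in extraneous load.
Extraneous-load difference = 6.4 − 6.0 = 0.4.

0.4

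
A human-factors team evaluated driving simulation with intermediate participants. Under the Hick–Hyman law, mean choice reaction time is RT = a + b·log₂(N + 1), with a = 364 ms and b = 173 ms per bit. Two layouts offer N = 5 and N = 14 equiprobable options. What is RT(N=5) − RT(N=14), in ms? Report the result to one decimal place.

RT(5) = 364 + 173·log₂(6) = 364 + 173·2.5850 = 811.2050 ms.
RT(14) = 364 + 173·log₂(15) = 364 + 173·3.9069 = 1039.8937 ms.
Difference = 811.2050 − 1039.8937 = -228.6887 ≈ -228.7 ms.

-228.7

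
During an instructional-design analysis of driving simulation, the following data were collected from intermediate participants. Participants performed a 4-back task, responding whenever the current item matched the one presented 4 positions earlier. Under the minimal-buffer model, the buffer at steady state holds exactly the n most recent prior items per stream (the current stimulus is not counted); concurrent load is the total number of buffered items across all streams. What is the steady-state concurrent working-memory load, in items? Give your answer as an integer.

4

The buffer holds the 4 most recent prior items.
Steady-state concurrent load = 4 items.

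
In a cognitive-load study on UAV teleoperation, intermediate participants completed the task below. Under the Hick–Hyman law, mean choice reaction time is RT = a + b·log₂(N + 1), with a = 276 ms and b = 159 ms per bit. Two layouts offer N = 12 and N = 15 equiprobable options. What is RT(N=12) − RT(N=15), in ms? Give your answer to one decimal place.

-47.6

RT(12) = 276 + 159·log₂(13) = 276 + 159·3.7004 = 864.3636 ms.
RT(15) = 276 + 159·log₂(16) = 276 + 159·4.0000 = 912.0000 ms.
Difference = 864.3636 − 912.0000 = -47.6364 ≈ -47.6 ms.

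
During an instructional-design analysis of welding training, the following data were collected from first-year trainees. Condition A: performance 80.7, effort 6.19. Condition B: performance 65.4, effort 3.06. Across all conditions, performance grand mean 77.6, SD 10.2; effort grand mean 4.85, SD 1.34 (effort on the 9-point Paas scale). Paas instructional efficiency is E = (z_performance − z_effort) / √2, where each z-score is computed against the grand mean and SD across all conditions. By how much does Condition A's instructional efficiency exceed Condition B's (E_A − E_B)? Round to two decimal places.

Condition A: z_P = (80.7 − 77.6)/10.2 = 0.3039; z_E = (6.19 − 4.85)/1.34 = 1.0000; E_A = (0.3039 − 1.0000)/√2 = -0.4922.
Condition B: z_P = (65.4 − 77.6)/10.2 = -1.1961; z_E = (3.06 − 4.85)/1.34 = -1.3358; E_B = (-1.1961 − (-1.3358))/√2 = 0.0988.
E_A − E_B = -0.4922 − 0.0988 = -0.5910 ≈ -0.59.

-0.59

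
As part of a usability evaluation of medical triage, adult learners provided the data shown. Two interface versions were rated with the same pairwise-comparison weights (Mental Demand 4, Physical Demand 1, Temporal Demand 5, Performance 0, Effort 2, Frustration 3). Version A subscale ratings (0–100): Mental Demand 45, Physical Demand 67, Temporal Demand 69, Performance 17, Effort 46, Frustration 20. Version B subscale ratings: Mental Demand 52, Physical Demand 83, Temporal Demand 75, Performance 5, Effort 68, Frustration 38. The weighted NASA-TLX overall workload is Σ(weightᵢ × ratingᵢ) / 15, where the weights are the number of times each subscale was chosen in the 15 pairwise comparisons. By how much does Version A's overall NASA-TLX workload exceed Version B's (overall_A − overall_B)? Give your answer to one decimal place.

Version A weighted sum = 4·45 + 1·67 + 5·69 + 0·17 + 2·46 + 3·20 = 180 + 67 + 345 + 0 + 92 + 60 = 744; overall_A = 744/15 = 49.6000.
Version B weighted sum = 4·52 + 1·83 + 5·75 + 0·5 + 2·68 + 3·38 = 208 + 83 + 375 + 0 + 136 + 114 = 916; overall_B = 916/15 = 61.0667.
Difference = 49.6000 − 61.0667 = -11.4667 ≈ -11.5.

-11.5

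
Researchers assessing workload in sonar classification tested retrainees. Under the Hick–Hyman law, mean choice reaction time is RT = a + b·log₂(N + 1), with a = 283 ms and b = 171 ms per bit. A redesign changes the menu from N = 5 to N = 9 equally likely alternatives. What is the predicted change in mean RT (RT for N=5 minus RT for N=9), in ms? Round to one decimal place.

RT(5) = 283 + 171·log₂(6) = 283 + 171·2.5850 = 725.0350 ms.
RT(9) = 283 + 171·log₂(10) = 283 + 171·3.3219 = 851.0449 ms.
Difference = 725.0350 − 851.0449 = -126.0099 ≈ -126.0 ms.

-126.0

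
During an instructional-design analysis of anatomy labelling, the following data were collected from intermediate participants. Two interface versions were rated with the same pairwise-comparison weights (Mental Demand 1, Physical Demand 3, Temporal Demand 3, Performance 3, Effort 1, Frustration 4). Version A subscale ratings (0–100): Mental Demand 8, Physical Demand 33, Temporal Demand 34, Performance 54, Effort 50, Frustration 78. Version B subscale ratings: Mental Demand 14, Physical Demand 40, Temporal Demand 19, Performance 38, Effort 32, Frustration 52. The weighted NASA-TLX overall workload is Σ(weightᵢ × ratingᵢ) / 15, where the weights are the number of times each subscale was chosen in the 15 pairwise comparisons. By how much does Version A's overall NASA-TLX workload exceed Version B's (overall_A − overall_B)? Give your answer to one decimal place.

Version A weighted sum = 1·8 + 3·33 + 3·34 + 3·54 + 1·50 + 4·78 = 8 + 99 + 102 + 162 + 50 + 312 = 733; overall_A = 733/15 = 48.8667.
Version B weighted sum = 1·14 + 3·40 + 3·19 + 3·38 + 1·32 + 4·52 = 14 + 120 + 57 + 114 + 32 + 208 = 545; overall_B = 545/15 = 36.3333.
Difference = 48.8667 − 36.3333 = 12.5334 ≈ 12.5.

12.5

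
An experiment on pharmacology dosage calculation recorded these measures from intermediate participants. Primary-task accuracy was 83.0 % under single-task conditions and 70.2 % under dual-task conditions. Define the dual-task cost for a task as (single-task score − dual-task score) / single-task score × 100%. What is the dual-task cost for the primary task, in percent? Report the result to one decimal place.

15.4

Cost = (83.0 − 70.2) / 83.0 × 100%
     = 12.8000 / 83.0 × 100% = 15.4217%.
≈ 15.4%.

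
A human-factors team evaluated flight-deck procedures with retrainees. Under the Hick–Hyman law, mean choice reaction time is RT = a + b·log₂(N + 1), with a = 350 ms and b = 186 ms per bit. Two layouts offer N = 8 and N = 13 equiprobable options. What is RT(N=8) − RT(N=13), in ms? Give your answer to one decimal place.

-118.6

RT(8) = 350 + 186·log₂(9) = 350 + 186·3.1699 = 939.6014 ms.
RT(13) = 350 + 186·log₂(14) = 350 + 186·3.8074 = 1058.1764 ms.
Difference = 939.6014 − 1058.1764 = -118.5750 ≈ -118.6 ms.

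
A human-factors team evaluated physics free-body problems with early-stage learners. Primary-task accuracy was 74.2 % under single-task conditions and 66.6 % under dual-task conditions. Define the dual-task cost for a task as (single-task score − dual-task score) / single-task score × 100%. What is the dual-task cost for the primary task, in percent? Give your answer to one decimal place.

10.2

Cost = (74.2 − 66.6) / 74.2 × 100%
     = 7.6000 / 74.2 × 100% = 10.2426%.
≈ 10.2%.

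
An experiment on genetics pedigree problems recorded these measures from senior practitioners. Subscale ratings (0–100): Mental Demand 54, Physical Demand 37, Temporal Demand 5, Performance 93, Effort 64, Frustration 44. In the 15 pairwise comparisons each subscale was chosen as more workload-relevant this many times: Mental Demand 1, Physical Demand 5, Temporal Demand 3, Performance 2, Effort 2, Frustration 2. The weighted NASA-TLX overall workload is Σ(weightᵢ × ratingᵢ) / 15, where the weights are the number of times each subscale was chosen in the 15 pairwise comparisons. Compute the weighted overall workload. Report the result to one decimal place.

43.7

The tallies are the weights (they sum to 15).
Weighted sum = 1·54 + 5·37 + 3·5 + 2·93 + 2·64 + 2·44
            = 54 + 185 + 15 + 186 + 128 + 88 = 656.
Overall workload = 656 / 15 = 43.7333 ≈ 43.7.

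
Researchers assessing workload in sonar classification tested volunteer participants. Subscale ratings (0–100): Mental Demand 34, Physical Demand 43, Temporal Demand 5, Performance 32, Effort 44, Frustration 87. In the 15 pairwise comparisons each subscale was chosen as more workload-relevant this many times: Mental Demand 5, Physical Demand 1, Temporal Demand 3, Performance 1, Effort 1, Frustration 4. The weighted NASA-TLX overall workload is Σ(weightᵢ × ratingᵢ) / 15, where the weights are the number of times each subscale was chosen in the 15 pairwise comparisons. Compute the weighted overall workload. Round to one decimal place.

The tallies are the weights (they sum to 15).
Weighted sum = 5·34 + 1·43 + 3·5 + 1·32 + 1·44 + 4·87
            = 170 + 43 + 15 + 32 + 44 + 348 = 652.
Overall workload = 652 / 15 = 43.4667 ≈ 43.5.

43.5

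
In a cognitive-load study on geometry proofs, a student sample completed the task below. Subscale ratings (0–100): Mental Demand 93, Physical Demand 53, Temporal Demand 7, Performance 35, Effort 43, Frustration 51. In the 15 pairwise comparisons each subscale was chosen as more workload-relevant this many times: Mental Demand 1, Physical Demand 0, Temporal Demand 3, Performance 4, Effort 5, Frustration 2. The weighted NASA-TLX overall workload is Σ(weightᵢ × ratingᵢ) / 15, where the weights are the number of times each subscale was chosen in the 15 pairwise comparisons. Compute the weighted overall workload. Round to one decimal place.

38.1

The tallies are the weights (they sum to 15).
Weighted sum = 1·93 + 0·53 + 3·7 + 4·35 + 5·43 + 2·51
            = 93 + 0 + 21 + 140 + 215 + 102 = 571.
Overall workload = 571 / 15 = 38.0667 ≈ 38.1.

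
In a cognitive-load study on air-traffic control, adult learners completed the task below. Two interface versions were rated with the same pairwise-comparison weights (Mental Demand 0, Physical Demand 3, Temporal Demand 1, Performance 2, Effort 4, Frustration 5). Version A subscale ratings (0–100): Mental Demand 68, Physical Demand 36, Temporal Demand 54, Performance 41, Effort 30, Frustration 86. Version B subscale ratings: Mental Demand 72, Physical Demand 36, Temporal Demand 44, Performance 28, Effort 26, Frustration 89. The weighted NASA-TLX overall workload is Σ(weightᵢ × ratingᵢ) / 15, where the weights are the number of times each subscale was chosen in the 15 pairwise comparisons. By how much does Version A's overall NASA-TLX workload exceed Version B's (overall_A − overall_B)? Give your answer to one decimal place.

2.5

Version A weighted sum = 0·68 + 3·36 + 1·54 + 2·41 + 4·30 + 5·86 = 0 + 108 + 54 + 82 + 120 + 430 = 794; overall_A = 794/15 = 52.9333.
Version B weighted sum = 0·72 + 3·36 + 1·44 + 2·28 + 4·26 + 5·89 = 0 + 108 + 44 + 56 + 104 + 445 = 757; overall_B = 757/15 = 50.4667.
Difference = 52.9333 − 50.4667 = 2.4666 ≈ 2.5.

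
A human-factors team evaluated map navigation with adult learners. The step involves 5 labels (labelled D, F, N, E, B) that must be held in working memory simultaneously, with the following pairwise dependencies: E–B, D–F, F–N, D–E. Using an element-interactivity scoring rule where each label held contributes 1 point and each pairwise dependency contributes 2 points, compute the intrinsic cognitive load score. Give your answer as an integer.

Count of labels held simultaneously: 5.
Count of pairwise dependencies listed: 4.
Element contribution: 5 × 1 = 5.
Interaction contribution: 4 × 2 = 8.
Intrinsic load = 5 + 8 = 13.

13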